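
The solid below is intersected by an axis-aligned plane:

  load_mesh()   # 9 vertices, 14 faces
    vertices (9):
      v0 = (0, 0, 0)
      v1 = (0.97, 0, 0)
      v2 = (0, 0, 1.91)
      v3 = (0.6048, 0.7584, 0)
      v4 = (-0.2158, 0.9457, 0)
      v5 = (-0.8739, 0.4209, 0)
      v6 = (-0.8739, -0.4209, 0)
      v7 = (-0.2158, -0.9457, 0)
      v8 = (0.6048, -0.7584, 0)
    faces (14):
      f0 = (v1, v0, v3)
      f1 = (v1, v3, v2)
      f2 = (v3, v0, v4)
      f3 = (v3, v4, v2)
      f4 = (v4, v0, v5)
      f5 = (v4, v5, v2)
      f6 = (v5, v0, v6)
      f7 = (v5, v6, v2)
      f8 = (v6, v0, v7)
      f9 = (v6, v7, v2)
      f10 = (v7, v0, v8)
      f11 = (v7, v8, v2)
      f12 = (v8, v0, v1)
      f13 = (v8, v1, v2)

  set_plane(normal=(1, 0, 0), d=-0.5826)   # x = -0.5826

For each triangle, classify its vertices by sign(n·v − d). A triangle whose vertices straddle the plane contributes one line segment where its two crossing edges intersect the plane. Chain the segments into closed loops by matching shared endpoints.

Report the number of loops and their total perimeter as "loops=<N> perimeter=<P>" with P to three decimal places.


loops=1 perimeter=3.343

Straddling triangles (6 of 14):
  (v4,v0,v5) [++-] → (-0.5826, 0.2806, 0)–(-0.5826, 0.653196, 0)  len=0.3726
  (v4,v5,v2) [+-+] → (-0.5826, 0.653196, 0)–(-0.5826, 0.2806, 0.636667)  len=0.7377
  (v5,v0,v6) [-+-] → (-0.5826, 0.2806, 0)–(-0.5826, -0.2806, 0)  len=0.5612
  (v5,v6,v2) [--+] → (-0.5826, -0.2806, 0.636667)–(-0.5826, 0.2806, 0.636667)  len=0.5612
  (v6,v0,v7) [-++] → (-0.5826, -0.2806, 0)–(-0.5826, -0.653196, 0)  len=0.3726
  (v6,v7,v2) [-++] → (-0.5826, -0.653196, 0)–(-0.5826, -0.2806, 0.636667)  len=0.7377

Chained into 1 loop(s):
  loop 1: 6 segments, perimeter = 3.3430
Total perimeter = 3.343


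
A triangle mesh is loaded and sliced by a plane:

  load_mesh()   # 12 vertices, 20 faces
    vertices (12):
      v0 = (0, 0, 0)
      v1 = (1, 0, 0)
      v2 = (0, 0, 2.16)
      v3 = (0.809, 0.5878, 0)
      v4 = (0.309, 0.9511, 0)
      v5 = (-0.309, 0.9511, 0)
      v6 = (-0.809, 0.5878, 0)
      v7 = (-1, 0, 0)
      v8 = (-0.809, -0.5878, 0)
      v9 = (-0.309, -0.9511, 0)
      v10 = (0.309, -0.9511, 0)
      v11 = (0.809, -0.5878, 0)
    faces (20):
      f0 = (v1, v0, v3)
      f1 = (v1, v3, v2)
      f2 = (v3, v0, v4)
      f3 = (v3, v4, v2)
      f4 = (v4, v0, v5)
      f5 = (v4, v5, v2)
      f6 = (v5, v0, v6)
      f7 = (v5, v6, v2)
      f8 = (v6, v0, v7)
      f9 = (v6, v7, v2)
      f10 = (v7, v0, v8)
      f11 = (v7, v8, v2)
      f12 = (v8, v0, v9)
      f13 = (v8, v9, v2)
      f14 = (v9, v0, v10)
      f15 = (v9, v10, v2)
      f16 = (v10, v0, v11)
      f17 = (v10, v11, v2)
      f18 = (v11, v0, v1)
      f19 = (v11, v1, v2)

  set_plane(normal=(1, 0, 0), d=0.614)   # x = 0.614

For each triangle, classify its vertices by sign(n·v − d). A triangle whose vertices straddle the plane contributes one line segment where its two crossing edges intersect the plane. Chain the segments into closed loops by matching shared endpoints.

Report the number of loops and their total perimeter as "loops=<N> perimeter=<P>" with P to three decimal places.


loops=1 perimeter=3.735

Straddling triangles (8 of 20):
  (v1,v0,v3) [+-+] → (0.614, 0, 0)–(0.614, 0.446118, 0)  len=0.4461
  (v1,v3,v2) [++-] → (0.614, 0.446118, 0.520643)–(0.614, 0, 0.83376)  len=0.5450
  (v3,v0,v4) [+--] → (0.614, 0.446118, 0)–(0.614, 0.729487, 0)  len=0.2834
  (v3,v4,v2) [+--] → (0.614, 0.729487, 0)–(0.614, 0.446118, 0.520643)  len=0.5928
  (v10,v0,v11) [--+] → (0.614, -0.446118, 0)–(0.614, -0.729487, 0)  len=0.2834
  (v10,v11,v2) [-+-] → (0.614, -0.729487, 0)–(0.614, -0.446118, 0.520643)  len=0.5928
  (v11,v0,v1) [+-+] → (0.614, -0.446118, 0)–(0.614, 0, 0)  len=0.4461
  (v11,v1,v2) [++-] → (0.614, 0, 0.83376)–(0.614, -0.446118, 0.520643)  len=0.5450

Chained into 1 loop(s):
  loop 1: 8 segments, perimeter = 3.7346
Total perimeter = 3.735


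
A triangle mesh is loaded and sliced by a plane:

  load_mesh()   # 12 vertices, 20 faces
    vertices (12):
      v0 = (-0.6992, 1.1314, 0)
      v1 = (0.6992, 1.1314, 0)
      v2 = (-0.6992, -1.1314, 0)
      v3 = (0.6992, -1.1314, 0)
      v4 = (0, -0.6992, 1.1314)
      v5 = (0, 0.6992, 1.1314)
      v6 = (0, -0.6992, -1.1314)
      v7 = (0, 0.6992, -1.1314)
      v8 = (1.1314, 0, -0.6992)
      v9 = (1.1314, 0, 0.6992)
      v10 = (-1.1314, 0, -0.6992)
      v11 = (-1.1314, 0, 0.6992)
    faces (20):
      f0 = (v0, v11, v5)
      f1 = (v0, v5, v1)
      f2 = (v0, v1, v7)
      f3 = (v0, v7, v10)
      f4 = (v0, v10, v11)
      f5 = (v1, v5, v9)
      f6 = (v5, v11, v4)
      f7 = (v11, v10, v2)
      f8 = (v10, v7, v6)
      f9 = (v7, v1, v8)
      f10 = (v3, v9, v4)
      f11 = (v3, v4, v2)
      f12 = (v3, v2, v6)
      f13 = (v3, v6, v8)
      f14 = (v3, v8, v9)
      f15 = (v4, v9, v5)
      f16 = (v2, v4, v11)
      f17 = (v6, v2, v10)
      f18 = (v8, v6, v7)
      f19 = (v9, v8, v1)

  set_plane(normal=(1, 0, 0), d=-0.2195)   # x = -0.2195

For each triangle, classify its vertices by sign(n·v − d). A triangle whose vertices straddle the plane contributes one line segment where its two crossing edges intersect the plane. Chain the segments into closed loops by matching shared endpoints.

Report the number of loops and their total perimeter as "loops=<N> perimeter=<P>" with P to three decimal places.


Straddling triangles (10 of 20):
  (v0,v11,v5) [--+] → (-0.2195, 0.56355, 1.04755)–(-0.2195, 0.834881, 0.776219)  len=0.3837
  (v0,v5,v1) [-++] → (-0.2195, 0.834881, 0.776219)–(-0.2195, 1.1314, 0)  len=0.8309
  (v0,v1,v7) [-++] → (-0.2195, 1.1314, 0)–(-0.2195, 0.834881, -0.776219)  len=0.8309
  (v0,v7,v10) [-+-] → (-0.2195, 0.834881, -0.776219)–(-0.2195, 0.56355, -1.04755)  len=0.3837
  (v5,v11,v4) [+-+] → (-0.2195, 0.56355, 1.04755)–(-0.2195, -0.56355, 1.04755)  len=1.1271
  (v10,v7,v6) [-++] → (-0.2195, 0.56355, -1.04755)–(-0.2195, -0.56355, -1.04755)  len=1.1271
  (v3,v4,v2) [++-] → (-0.2195, -0.834881, 0.776219)–(-0.2195, -1.1314, 0)  len=0.8309
  (v3,v2,v6) [+-+] → (-0.2195, -1.1314, 0)–(-0.2195, -0.834881, -0.776219)  len=0.8309
  (v2,v4,v11) [-+-] → (-0.2195, -0.834881, 0.776219)–(-0.2195, -0.56355, 1.04755)  len=0.3837
  (v6,v2,v10) [+--] → (-0.2195, -0.834881, -0.776219)–(-0.2195, -0.56355, -1.04755)  len=0.3837

Chained into 1 loop(s):
  loop 1: 10 segments, perimeter = 7.1128
Total perimeter = 7.113

loops=1 perimeter=7.113


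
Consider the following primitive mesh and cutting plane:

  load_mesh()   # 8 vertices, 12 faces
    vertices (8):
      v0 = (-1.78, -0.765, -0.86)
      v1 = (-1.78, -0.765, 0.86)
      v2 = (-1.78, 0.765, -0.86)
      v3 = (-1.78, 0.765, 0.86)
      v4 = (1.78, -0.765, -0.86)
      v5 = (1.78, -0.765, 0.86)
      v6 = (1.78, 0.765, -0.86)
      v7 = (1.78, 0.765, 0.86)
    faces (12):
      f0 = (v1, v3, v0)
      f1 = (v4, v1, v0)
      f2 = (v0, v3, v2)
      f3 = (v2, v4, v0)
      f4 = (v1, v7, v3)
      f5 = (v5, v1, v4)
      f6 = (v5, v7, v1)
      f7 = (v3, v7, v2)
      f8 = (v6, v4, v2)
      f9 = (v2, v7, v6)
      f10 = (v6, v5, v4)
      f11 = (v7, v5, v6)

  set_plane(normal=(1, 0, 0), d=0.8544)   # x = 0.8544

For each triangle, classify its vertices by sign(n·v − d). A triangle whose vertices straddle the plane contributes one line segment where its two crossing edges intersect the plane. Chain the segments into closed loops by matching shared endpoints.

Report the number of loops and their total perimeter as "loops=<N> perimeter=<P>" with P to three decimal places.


loops=1 perimeter=6.500

Straddling triangles (8 of 12):
  (v4,v1,v0) [+--] → (0.8544, -0.765, -0.4128)–(0.8544, -0.765, -0.86)  len=0.4472
  (v2,v4,v0) [-+-] → (0.8544, -0.3672, -0.86)–(0.8544, -0.765, -0.86)  len=0.3978
  (v1,v7,v3) [-+-] → (0.8544, 0.3672, 0.86)–(0.8544, 0.765, 0.86)  len=0.3978
  (v5,v1,v4) [+-+] → (0.8544, -0.765, 0.86)–(0.8544, -0.765, -0.4128)  len=1.2728
  (v5,v7,v1) [++-] → (0.8544, 0.3672, 0.86)–(0.8544, -0.765, 0.86)  len=1.1322
  (v3,v7,v2) [-+-] → (0.8544, 0.765, 0.86)–(0.8544, 0.765, 0.4128)  len=0.4472
  (v6,v4,v2) [++-] → (0.8544, -0.3672, -0.86)–(0.8544, 0.765, -0.86)  len=1.1322
  (v2,v7,v6) [-++] → (0.8544, 0.765, 0.4128)–(0.8544, 0.765, -0.86)  len=1.2728

Chained into 1 loop(s):
  loop 1: 8 segments, perimeter = 6.5000
Total perimeter = 6.500


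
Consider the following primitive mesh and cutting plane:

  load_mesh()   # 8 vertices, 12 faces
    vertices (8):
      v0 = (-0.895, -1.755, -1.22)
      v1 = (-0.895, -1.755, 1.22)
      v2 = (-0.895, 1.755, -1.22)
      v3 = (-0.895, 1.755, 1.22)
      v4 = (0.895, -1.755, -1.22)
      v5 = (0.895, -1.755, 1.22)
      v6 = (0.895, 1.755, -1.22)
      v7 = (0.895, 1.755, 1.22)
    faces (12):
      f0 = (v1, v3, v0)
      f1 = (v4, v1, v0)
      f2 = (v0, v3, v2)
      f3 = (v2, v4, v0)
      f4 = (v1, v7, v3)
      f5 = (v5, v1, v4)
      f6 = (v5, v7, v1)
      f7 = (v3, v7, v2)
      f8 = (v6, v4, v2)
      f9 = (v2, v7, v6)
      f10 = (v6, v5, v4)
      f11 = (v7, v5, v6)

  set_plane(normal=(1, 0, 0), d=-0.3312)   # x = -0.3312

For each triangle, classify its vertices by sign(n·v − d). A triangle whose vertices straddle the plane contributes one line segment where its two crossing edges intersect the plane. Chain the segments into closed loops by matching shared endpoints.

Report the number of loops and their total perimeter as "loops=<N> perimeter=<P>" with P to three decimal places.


Straddling triangles (8 of 12):
  (v4,v1,v0) [+--] → (-0.3312, -1.755, 0.451468)–(-0.3312, -1.755, -1.22)  len=1.6715
  (v2,v4,v0) [-+-] → (-0.3312, 0.649448, -1.22)–(-0.3312, -1.755, -1.22)  len=2.4044
  (v1,v7,v3) [-+-] → (-0.3312, -0.649448, 1.22)–(-0.3312, 1.755, 1.22)  len=2.4044
  (v5,v1,v4) [+-+] → (-0.3312, -1.755, 1.22)–(-0.3312, -1.755, 0.451468)  len=0.7685
  (v5,v7,v1) [++-] → (-0.3312, -0.649448, 1.22)–(-0.3312, -1.755, 1.22)  len=1.1056
  (v3,v7,v2) [-+-] → (-0.3312, 1.755, 1.22)–(-0.3312, 1.755, -0.451468)  len=1.6715
  (v6,v4,v2) [++-] → (-0.3312, 0.649448, -1.22)–(-0.3312, 1.755, -1.22)  len=1.1056
  (v2,v7,v6) [-++] → (-0.3312, 1.755, -0.451468)–(-0.3312, 1.755, -1.22)  len=0.7685

Chained into 1 loop(s):
  loop 1: 8 segments, perimeter = 11.9000
Total perimeter = 11.900

loops=1 perimeter=11.900


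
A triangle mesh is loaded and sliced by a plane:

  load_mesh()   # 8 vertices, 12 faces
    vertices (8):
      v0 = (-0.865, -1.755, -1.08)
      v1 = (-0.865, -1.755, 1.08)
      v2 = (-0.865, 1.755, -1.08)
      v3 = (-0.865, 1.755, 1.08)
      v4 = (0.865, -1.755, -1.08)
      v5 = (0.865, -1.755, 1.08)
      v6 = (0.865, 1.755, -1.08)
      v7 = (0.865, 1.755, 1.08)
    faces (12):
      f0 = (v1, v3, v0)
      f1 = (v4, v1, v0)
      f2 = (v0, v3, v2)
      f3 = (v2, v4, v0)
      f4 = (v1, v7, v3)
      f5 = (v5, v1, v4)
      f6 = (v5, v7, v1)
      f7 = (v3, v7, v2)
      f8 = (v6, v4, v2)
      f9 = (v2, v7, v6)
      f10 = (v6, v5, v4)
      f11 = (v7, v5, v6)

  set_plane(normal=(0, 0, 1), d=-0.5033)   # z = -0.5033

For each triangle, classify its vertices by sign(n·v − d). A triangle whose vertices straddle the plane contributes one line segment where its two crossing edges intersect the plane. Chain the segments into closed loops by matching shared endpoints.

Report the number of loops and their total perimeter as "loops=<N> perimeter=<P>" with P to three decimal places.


Straddling triangles (8 of 12):
  (v1,v3,v0) [++-] → (-0.865, -0.817862, -0.5033)–(-0.865, -1.755, -0.5033)  len=0.9371
  (v4,v1,v0) [-+-] → (0.403106, -1.755, -0.5033)–(-0.865, -1.755, -0.5033)  len=1.2681
  (v0,v3,v2) [-+-] → (-0.865, -0.817862, -0.5033)–(-0.865, 1.755, -0.5033)  len=2.5729
  (v5,v1,v4) [++-] → (0.403106, -1.755, -0.5033)–(0.865, -1.755, -0.5033)  len=0.4619
  (v3,v7,v2) [++-] → (-0.403106, 1.755, -0.5033)–(-0.865, 1.755, -0.5033)  len=0.4619
  (v2,v7,v6) [-+-] → (-0.403106, 1.755, -0.5033)–(0.865, 1.755, -0.5033)  len=1.2681
  (v6,v5,v4) [-+-] → (0.865, 0.817862, -0.5033)–(0.865, -1.755, -0.5033)  len=2.5729
  (v7,v5,v6) [++-] → (0.865, 0.817862, -0.5033)–(0.865, 1.755, -0.5033)  len=0.9371

Chained into 1 loop(s):
  loop 1: 8 segments, perimeter = 10.4800
Total perimeter = 10.480

loops=1 perimeter=10.480


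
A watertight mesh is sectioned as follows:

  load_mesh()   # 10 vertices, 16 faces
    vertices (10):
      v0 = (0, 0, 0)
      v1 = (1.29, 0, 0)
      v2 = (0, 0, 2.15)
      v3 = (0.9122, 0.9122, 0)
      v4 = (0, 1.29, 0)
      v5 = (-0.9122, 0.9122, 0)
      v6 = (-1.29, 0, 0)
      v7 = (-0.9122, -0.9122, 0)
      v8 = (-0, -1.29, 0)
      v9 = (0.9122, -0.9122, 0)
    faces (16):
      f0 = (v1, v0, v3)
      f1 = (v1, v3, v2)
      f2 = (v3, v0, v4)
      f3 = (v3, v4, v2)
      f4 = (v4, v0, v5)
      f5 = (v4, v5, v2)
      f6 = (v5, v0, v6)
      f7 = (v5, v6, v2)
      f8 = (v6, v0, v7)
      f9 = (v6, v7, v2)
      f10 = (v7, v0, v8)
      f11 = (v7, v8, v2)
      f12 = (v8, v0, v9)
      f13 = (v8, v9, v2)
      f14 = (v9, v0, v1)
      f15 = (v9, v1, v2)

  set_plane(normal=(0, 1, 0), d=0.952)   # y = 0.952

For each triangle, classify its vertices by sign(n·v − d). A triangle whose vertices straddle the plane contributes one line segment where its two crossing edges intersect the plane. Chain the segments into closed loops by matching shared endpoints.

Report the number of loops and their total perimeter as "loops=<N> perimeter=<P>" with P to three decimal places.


Straddling triangles (4 of 16):
  (v3,v0,v4) [--+] → (0, 0.952, 0)–(0.816103, 0.952, 0)  len=0.8161
  (v3,v4,v2) [-+-] → (0.816103, 0.952, 0)–(0, 0.952, 0.563333)  len=0.9916
  (v4,v0,v5) [+--] → (0, 0.952, 0)–(-0.816103, 0.952, 0)  len=0.8161
  (v4,v5,v2) [+--] → (-0.816103, 0.952, 0)–(0, 0.952, 0.563333)  len=0.9916

Chained into 1 loop(s):
  loop 1: 4 segments, perimeter = 3.6155
Total perimeter = 3.616

loops=1 perimeter=3.616


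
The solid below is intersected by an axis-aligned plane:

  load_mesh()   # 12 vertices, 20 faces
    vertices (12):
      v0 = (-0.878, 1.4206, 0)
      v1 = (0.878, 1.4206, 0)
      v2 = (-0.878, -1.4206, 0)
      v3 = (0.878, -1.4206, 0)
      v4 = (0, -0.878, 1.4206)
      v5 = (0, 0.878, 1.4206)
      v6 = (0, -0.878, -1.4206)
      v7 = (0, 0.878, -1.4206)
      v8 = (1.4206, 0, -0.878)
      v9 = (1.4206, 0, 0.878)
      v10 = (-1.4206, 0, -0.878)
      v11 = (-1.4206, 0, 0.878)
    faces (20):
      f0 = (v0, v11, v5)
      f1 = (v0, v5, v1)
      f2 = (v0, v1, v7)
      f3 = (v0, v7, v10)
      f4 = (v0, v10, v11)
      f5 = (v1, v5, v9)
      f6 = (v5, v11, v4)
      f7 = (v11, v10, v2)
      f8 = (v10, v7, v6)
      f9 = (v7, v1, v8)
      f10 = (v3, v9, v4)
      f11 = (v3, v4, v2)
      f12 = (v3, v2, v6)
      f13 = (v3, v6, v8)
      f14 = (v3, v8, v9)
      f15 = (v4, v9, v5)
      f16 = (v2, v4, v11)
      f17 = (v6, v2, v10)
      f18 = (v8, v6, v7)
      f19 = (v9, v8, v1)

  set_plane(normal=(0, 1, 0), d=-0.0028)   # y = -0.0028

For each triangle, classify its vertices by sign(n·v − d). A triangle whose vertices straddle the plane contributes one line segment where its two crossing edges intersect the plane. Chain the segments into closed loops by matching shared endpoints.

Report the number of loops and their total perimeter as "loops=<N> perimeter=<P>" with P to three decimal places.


loops=1 perimeter=9.588

Straddling triangles (10 of 20):
  (v5,v11,v4) [++-] → (-1.41607, -0.0028, 0.87973)–(0, -0.0028, 1.4206)  len=1.5158
  (v11,v10,v2) [++-] → (-1.41953, -0.0028, -0.876269)–(-1.41953, -0.0028, 0.876269)  len=1.7525
  (v10,v7,v6) [++-] → (0, -0.0028, -1.4206)–(-1.41607, -0.0028, -0.87973)  len=1.5158
  (v3,v9,v4) [-+-] → (1.41953, -0.0028, 0.876269)–(1.41607, -0.0028, 0.87973)  len=0.0049
  (v3,v6,v8) [--+] → (1.41607, -0.0028, -0.87973)–(1.41953, -0.0028, -0.876269)  len=0.0049
  (v3,v8,v9) [-++] → (1.41953, -0.0028, -0.876269)–(1.41953, -0.0028, 0.876269)  len=1.7525
  (v4,v9,v5) [-++] → (1.41607, -0.0028, 0.87973)–(0, -0.0028, 1.4206)  len=1.5158
  (v2,v4,v11) [--+] → (-1.41607, -0.0028, 0.87973)–(-1.41953, -0.0028, 0.876269)  len=0.0049
  (v6,v2,v10) [--+] → (-1.41953, -0.0028, -0.876269)–(-1.41607, -0.0028, -0.87973)  len=0.0049
  (v8,v6,v7) [+-+] → (1.41607, -0.0028, -0.87973)–(0, -0.0028, -1.4206)  len=1.5158

Chained into 1 loop(s):
  loop 1: 10 segments, perimeter = 9.5880
Total perimeter = 9.588


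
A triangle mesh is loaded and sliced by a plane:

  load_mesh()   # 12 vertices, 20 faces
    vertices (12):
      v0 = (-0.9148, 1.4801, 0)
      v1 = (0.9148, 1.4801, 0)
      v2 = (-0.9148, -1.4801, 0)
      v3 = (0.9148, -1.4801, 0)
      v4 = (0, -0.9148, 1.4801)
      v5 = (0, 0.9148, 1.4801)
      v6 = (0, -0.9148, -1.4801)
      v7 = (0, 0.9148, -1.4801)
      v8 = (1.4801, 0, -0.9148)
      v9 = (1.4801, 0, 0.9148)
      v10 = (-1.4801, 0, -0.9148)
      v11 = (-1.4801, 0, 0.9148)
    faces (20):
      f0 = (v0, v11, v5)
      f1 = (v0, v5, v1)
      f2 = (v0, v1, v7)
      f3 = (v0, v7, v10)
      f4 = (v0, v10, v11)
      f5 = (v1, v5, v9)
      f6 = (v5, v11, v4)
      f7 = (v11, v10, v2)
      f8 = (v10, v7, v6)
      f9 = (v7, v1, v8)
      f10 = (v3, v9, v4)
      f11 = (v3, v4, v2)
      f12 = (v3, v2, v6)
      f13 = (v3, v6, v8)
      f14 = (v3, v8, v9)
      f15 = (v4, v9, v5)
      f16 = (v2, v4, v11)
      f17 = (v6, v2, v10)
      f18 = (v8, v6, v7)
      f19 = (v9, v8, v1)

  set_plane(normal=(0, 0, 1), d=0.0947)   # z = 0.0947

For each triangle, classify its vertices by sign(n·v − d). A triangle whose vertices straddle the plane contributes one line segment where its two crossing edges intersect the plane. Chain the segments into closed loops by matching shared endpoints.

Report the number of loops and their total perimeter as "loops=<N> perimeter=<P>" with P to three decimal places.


loops=1 perimeter=9.769

Straddling triangles (10 of 20):
  (v0,v11,v5) [-++] → (-0.97332, 1.32688, 0.0947)–(-0.856269, 1.44393, 0.0947)  len=0.1655
  (v0,v5,v1) [-+-] → (-0.856269, 1.44393, 0.0947)–(0.856269, 1.44393, 0.0947)  len=1.7125
  (v0,v10,v11) [--+] → (-1.4801, 0, 0.0947)–(-0.97332, 1.32688, 0.0947)  len=1.4204
  (v1,v5,v9) [-++] → (0.856269, 1.44393, 0.0947)–(0.97332, 1.32688, 0.0947)  len=0.1655
  (v11,v10,v2) [+--] → (-1.4801, 0, 0.0947)–(-0.97332, -1.32688, 0.0947)  len=1.4204
  (v3,v9,v4) [-++] → (0.97332, -1.32688, 0.0947)–(0.856269, -1.44393, 0.0947)  len=0.1655
  (v3,v4,v2) [-+-] → (0.856269, -1.44393, 0.0947)–(-0.856269, -1.44393, 0.0947)  len=1.7125
  (v3,v8,v9) [--+] → (1.4801, 0, 0.0947)–(0.97332, -1.32688, 0.0947)  len=1.4204
  (v2,v4,v11) [-++] → (-0.856269, -1.44393, 0.0947)–(-0.97332, -1.32688, 0.0947)  len=0.1655
  (v9,v8,v1) [+--] → (1.4801, 0, 0.0947)–(0.97332, 1.32688, 0.0947)  len=1.4204

Chained into 1 loop(s):
  loop 1: 10 segments, perimeter = 9.7687
Total perimeter = 9.769


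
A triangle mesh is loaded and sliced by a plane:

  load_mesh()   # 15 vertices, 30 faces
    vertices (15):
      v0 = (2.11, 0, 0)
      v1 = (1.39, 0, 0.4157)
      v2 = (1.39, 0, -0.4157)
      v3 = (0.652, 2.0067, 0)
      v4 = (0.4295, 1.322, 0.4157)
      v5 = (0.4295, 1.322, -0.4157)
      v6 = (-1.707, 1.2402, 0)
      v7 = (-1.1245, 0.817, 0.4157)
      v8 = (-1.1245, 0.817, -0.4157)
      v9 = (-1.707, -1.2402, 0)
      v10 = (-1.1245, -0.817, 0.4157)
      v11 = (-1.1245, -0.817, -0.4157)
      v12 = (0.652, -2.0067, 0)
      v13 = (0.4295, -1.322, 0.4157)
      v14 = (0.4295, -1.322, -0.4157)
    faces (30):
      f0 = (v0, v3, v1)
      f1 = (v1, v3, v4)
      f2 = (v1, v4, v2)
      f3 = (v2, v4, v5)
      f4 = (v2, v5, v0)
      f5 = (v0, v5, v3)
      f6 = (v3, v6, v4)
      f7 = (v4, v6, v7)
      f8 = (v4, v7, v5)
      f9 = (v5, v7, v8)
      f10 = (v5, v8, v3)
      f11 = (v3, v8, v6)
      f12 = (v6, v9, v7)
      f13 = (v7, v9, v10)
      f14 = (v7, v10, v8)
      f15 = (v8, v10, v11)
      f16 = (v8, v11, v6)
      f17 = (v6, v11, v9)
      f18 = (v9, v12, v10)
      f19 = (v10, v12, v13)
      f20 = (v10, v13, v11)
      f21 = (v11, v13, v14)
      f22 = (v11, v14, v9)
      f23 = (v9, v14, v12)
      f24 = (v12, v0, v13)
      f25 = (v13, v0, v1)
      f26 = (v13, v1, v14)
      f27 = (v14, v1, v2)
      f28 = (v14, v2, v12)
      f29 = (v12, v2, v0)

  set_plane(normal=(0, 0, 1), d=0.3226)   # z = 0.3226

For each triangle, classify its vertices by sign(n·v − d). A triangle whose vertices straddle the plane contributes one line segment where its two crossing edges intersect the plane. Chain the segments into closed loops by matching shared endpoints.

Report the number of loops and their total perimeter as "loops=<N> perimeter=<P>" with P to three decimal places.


loops=2 perimeter=17.288

Straddling triangles (20 of 30):
  (v0,v3,v1) [--+] → (1.22472, 0.44942, 0.3226)–(1.55125, 0, 0.3226)  len=0.5555
  (v1,v3,v4) [+-+] → (1.22472, 0.44942, 0.3226)–(0.479331, 1.47535, 0.3226)  len=1.2681
  (v1,v4,v2) [++-] → (0.537057, 1.17396, 0.3226)–(1.39, 0, 0.3226)  len=1.4511
  (v2,v4,v5) [-+-] → (0.537057, 1.17396, 0.3226)–(0.4295, 1.322, 0.3226)  len=0.1830
  (v3,v6,v4) [--+] → (-0.0489897, 1.30368, 0.3226)–(0.479331, 1.47535, 0.3226)  len=0.5555
  (v4,v6,v7) [+-+] → (-0.0489897, 1.30368, 0.3226)–(-1.25496, 0.91178, 0.3226)  len=1.2680
  (v4,v7,v5) [++-] → (-0.950483, 0.87355, 0.3226)–(0.4295, 1.322, 0.3226)  len=1.4510
  (v5,v7,v8) [-+-] → (-0.950483, 0.87355, 0.3226)–(-1.1245, 0.817, 0.3226)  len=0.1830
  (v6,v9,v7) [--+] → (-1.25496, 0.35627, 0.3226)–(-1.25496, 0.91178, 0.3226)  len=0.5555
  (v7,v9,v10) [+-+] → (-1.25496, 0.35627, 0.3226)–(-1.25496, -0.91178, 0.3226)  len=1.2681
  (v7,v10,v8) [++-] → (-1.1245, -0.634025, 0.3226)–(-1.1245, 0.817, 0.3226)  len=1.4510
  (v8,v10,v11) [-+-] → (-1.1245, -0.634025, 0.3226)–(-1.1245, -0.817, 0.3226)  len=0.1830
  (v9,v12,v10) [--+] → (-0.726636, -1.08344, 0.3226)–(-1.25496, -0.91178, 0.3226)  len=0.5555
  (v10,v12,v13) [+-+] → (-0.726636, -1.08344, 0.3226)–(0.479331, -1.47535, 0.3226)  len=1.2680
  (v10,v13,v11) [++-] → (0.255483, -1.26545, 0.3226)–(-1.1245, -0.817, 0.3226)  len=1.4510
  (v11,v13,v14) [-+-] → (0.255483, -1.26545, 0.3226)–(0.4295, -1.322, 0.3226)  len=0.1830
  (v12,v0,v13) [--+] → (0.805864, -1.02593, 0.3226)–(0.479331, -1.47535, 0.3226)  len=0.5555
  (v13,v0,v1) [+-+] → (0.805864, -1.02593, 0.3226)–(1.55125, 0, 0.3226)  len=1.2681
  (v13,v1,v14) [++-] → (1.28244, -0.148037, 0.3226)–(0.4295, -1.322, 0.3226)  len=1.4511
  (v14,v1,v2) [-+-] → (1.28244, -0.148037, 0.3226)–(1.39, 0, 0.3226)  len=0.1830

Chained into 2 loop(s):
  loop 1: 10 segments, perimeter = 9.1179
  loop 2: 10 segments, perimeter = 8.1702
Total perimeter = 17.288


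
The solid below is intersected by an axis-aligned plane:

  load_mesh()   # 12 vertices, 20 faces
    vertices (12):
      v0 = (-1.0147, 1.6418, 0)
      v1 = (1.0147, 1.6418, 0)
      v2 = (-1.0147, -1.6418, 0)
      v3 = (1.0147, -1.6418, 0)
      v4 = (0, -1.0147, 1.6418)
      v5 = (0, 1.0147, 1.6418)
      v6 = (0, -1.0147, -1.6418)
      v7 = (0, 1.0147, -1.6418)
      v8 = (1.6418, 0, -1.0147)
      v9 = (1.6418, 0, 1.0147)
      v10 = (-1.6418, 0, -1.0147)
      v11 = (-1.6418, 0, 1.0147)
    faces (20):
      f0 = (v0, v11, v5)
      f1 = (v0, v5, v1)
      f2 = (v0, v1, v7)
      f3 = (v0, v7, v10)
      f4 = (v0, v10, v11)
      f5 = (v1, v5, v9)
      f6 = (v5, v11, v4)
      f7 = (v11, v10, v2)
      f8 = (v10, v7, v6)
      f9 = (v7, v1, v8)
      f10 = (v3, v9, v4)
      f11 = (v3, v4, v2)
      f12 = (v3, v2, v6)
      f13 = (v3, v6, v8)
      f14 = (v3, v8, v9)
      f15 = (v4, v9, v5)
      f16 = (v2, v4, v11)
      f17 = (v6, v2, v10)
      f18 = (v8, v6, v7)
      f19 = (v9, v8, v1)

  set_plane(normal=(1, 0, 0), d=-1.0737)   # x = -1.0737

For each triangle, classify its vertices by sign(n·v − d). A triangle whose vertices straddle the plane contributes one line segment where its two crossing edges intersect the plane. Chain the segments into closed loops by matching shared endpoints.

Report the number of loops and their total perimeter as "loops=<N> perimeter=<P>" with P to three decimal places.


loops=1 perimeter=8.214

Straddling triangles (8 of 20):
  (v0,v11,v5) [+-+] → (-1.0737, 1.48733, 0.0954669)–(-1.0737, 0.351109, 1.23169)  len=1.6069
  (v0,v7,v10) [++-] → (-1.0737, 0.351109, -1.23169)–(-1.0737, 1.48733, -0.0954669)  len=1.6069
  (v0,v10,v11) [+--] → (-1.0737, 1.48733, -0.0954669)–(-1.0737, 1.48733, 0.0954669)  len=0.1909
  (v5,v11,v4) [+-+] → (-1.0737, 0.351109, 1.23169)–(-1.0737, -0.351109, 1.23169)  len=0.7022
  (v11,v10,v2) [--+] → (-1.0737, -1.48733, -0.0954669)–(-1.0737, -1.48733, 0.0954669)  len=0.1909
  (v10,v7,v6) [-++] → (-1.0737, 0.351109, -1.23169)–(-1.0737, -0.351109, -1.23169)  len=0.7022
  (v2,v4,v11) [++-] → (-1.0737, -0.351109, 1.23169)–(-1.0737, -1.48733, 0.0954669)  len=1.6069
  (v6,v2,v10) [++-] → (-1.0737, -1.48733, -0.0954669)–(-1.0737, -0.351109, -1.23169)  len=1.6069

Chained into 1 loop(s):
  loop 1: 8 segments, perimeter = 8.2138
Total perimeter = 8.214


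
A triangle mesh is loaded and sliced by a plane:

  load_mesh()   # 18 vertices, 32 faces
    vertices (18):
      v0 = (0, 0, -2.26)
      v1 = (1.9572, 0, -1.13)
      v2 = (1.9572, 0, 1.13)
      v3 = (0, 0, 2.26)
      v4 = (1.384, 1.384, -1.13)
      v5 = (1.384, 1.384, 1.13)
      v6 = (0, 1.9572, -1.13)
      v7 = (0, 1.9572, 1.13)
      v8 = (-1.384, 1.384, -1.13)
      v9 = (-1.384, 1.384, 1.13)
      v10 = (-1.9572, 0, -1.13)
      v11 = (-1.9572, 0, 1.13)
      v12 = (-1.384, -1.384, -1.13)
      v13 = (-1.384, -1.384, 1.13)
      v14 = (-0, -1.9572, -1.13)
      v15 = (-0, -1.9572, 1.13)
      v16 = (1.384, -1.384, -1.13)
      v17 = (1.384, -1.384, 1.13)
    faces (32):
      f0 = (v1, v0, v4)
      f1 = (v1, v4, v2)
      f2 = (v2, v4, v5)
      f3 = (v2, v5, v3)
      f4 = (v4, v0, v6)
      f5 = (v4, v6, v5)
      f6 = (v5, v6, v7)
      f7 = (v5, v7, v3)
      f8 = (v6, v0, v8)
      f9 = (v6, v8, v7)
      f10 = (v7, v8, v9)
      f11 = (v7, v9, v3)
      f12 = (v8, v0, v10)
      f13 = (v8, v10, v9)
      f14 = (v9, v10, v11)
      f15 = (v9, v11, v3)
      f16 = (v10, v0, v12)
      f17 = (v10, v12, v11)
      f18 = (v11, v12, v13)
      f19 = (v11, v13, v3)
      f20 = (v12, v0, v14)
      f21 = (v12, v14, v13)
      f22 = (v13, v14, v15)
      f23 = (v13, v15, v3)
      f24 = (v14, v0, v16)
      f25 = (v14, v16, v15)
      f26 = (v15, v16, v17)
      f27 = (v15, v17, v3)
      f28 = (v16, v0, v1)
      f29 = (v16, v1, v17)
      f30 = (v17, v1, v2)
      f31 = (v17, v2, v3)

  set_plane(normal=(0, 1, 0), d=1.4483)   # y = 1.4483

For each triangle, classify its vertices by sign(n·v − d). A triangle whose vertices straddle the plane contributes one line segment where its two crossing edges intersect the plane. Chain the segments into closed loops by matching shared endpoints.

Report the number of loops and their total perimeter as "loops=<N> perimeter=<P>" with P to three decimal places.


loops=1 perimeter=9.574

Straddling triangles (8 of 32):
  (v4,v0,v6) [--+] → (0, 1.4483, -1.42382)–(1.22875, 1.4483, -1.13)  len=1.2634
  (v4,v6,v5) [-+-] → (1.22875, 1.4483, -1.13)–(1.22875, 1.4483, 0.876479)  len=2.0065
  (v5,v6,v7) [-++] → (1.22875, 1.4483, 0.876479)–(1.22875, 1.4483, 1.13)  len=0.2535
  (v5,v7,v3) [-+-] → (1.22875, 1.4483, 1.13)–(0, 1.4483, 1.42382)  len=1.2634
  (v6,v0,v8) [+--] → (0, 1.4483, -1.42382)–(-1.22875, 1.4483, -1.13)  len=1.2634
  (v6,v8,v7) [+-+] → (-1.22875, 1.4483, -1.13)–(-1.22875, 1.4483, -0.876479)  len=0.2535
  (v7,v8,v9) [+--] → (-1.22875, 1.4483, -0.876479)–(-1.22875, 1.4483, 1.13)  len=2.0065
  (v7,v9,v3) [+--] → (-1.22875, 1.4483, 1.13)–(0, 1.4483, 1.42382)  len=1.2634

Chained into 1 loop(s):
  loop 1: 8 segments, perimeter = 9.5735
Total perimeter = 9.574


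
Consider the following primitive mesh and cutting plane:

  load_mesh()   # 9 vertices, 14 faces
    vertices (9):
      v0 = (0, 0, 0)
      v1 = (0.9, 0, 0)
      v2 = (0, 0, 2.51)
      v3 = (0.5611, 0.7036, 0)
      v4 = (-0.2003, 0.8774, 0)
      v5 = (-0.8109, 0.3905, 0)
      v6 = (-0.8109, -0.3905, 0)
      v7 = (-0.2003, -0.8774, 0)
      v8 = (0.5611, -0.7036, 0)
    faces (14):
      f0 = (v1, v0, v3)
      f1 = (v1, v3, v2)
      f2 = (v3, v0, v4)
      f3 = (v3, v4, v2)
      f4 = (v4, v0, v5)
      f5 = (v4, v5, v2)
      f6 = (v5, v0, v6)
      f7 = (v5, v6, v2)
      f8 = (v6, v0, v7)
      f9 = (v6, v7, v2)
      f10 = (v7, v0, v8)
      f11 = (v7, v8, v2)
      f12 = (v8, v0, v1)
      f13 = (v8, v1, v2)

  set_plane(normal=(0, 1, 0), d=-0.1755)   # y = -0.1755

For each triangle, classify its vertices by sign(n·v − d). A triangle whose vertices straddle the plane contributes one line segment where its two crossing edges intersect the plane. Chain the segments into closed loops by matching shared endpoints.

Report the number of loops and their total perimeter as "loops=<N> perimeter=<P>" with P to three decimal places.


loops=1 perimeter=6.004

Straddling triangles (8 of 14):
  (v5,v0,v6) [++-] → (-0.364438, -0.1755, 0)–(-0.8109, -0.1755, 0)  len=0.4465
  (v5,v6,v2) [+-+] → (-0.8109, -0.1755, 0)–(-0.364438, -0.1755, 1.38195)  len=1.4523
  (v6,v0,v7) [-+-] → (-0.364438, -0.1755, 0)–(-0.0400646, -0.1755, 0)  len=0.3244
  (v6,v7,v2) [--+] → (-0.0400646, -0.1755, 2.00794)–(-0.364438, -0.1755, 1.38195)  len=0.7050
  (v7,v0,v8) [-+-] → (-0.0400646, -0.1755, 0)–(0.139956, -0.1755, 0)  len=0.1800
  (v7,v8,v2) [--+] → (0.139956, -0.1755, 1.88393)–(-0.0400646, -0.1755, 2.00794)  len=0.2186
  (v8,v0,v1) [-++] → (0.139956, -0.1755, 0)–(0.815468, -0.1755, 0)  len=0.6755
  (v8,v1,v2) [-++] → (0.815468, -0.1755, 0)–(0.139956, -0.1755, 1.88393)  len=2.0014

Chained into 1 loop(s):
  loop 1: 8 segments, perimeter = 6.0037
Total perimeter = 6.004


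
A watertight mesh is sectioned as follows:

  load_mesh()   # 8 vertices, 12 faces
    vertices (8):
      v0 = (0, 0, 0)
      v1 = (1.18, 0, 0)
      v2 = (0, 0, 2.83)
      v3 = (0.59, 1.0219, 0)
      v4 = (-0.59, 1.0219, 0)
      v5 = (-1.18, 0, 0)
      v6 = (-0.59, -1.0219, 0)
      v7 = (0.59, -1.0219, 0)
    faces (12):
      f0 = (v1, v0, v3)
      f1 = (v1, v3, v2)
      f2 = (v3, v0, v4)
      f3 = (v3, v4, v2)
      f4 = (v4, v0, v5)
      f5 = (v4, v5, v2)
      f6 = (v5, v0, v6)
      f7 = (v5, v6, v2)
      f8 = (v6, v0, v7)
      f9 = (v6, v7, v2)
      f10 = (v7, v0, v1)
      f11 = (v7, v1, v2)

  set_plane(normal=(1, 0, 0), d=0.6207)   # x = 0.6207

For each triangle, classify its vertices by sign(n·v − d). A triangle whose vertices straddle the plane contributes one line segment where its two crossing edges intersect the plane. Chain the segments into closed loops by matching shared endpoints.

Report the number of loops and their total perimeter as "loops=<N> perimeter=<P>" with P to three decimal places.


loops=1 perimeter=5.247

Straddling triangles (4 of 12):
  (v1,v0,v3) [+--] → (0.6207, 0, 0)–(0.6207, 0.968727, 0)  len=0.9687
  (v1,v3,v2) [+--] → (0.6207, 0.968727, 0)–(0.6207, 0, 1.34137)  len=1.6546
  (v7,v0,v1) [--+] → (0.6207, 0, 0)–(0.6207, -0.968727, 0)  len=0.9687
  (v7,v1,v2) [-+-] → (0.6207, -0.968727, 0)–(0.6207, 0, 1.34137)  len=1.6546

Chained into 1 loop(s):
  loop 1: 4 segments, perimeter = 5.2467
Total perimeter = 5.247


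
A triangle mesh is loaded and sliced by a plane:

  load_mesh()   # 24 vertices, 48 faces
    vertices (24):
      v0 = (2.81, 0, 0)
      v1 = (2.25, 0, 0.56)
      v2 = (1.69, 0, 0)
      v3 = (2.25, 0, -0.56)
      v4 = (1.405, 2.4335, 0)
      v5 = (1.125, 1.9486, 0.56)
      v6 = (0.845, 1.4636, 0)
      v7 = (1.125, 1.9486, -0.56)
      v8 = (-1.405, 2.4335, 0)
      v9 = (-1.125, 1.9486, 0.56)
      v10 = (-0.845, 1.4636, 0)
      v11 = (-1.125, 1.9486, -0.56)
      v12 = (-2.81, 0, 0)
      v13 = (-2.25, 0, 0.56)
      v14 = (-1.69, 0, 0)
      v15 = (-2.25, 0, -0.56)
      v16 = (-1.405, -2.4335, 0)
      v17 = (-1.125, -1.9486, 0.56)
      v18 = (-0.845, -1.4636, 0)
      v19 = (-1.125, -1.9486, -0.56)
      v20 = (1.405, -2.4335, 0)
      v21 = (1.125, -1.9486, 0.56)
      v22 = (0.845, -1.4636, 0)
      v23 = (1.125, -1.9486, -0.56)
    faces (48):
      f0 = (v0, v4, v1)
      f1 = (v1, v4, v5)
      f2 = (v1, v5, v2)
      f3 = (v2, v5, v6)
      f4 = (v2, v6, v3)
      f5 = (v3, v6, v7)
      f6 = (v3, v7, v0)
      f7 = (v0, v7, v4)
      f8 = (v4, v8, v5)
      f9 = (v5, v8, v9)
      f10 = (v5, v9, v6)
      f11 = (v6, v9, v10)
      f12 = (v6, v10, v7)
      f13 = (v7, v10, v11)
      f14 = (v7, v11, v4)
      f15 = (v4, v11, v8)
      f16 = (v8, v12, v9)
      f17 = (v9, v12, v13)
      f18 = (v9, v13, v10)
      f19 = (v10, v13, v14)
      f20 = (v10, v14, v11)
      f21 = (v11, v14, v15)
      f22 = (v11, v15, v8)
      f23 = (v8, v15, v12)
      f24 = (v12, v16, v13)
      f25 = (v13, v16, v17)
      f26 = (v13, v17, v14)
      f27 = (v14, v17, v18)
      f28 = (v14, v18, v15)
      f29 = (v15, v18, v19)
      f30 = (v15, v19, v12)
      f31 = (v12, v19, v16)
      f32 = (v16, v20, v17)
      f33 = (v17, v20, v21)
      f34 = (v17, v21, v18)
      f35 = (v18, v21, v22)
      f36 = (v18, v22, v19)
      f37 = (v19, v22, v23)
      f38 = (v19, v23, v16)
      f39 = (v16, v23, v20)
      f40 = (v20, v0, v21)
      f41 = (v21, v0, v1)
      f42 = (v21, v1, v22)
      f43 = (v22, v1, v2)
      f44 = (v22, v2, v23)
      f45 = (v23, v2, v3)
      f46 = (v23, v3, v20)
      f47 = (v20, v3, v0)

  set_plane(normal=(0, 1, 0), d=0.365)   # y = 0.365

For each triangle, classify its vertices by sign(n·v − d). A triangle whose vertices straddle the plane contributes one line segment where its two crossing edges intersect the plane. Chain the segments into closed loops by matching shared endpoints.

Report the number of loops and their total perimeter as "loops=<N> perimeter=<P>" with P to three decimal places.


Straddling triangles (16 of 48):
  (v0,v4,v1) [-+-] → (2.59926, 0.365, 0)–(2.12326, 0.365, 0.476006)  len=0.6732
  (v1,v4,v5) [-++] → (2.12326, 0.365, 0.476006)–(2.03927, 0.365, 0.56)  len=0.1188
  (v1,v5,v2) [-+-] → (2.03927, 0.365, 0.56)–(1.58417, 0.365, 0.104896)  len=0.6436
  (v2,v5,v6) [-++] → (1.58417, 0.365, 0.104896)–(1.47927, 0.365, 0)  len=0.1483
  (v2,v6,v3) [-+-] → (1.47927, 0.365, 0)–(1.89961, 0.365, -0.420344)  len=0.5945
  (v3,v6,v7) [-++] → (1.89961, 0.365, -0.420344)–(2.03927, 0.365, -0.56)  len=0.1975
  (v3,v7,v0) [-+-] → (2.03927, 0.365, -0.56)–(2.49438, 0.365, -0.104896)  len=0.6436
  (v0,v7,v4) [-++] → (2.49438, 0.365, -0.104896)–(2.59926, 0.365, 0)  len=0.1483
  (v8,v12,v9) [+-+] → (-2.59926, 0.365, 0)–(-2.49438, 0.365, 0.104896)  len=0.1483
  (v9,v12,v13) [+--] → (-2.49438, 0.365, 0.104896)–(-2.03927, 0.365, 0.56)  len=0.6436
  (v9,v13,v10) [+-+] → (-2.03927, 0.365, 0.56)–(-1.89961, 0.365, 0.420344)  len=0.1975
  (v10,v13,v14) [+--] → (-1.89961, 0.365, 0.420344)–(-1.47927, 0.365, 0)  len=0.5945
  (v10,v14,v11) [+-+] → (-1.47927, 0.365, 0)–(-1.58417, 0.365, -0.104896)  len=0.1483
  (v11,v14,v15) [+--] → (-1.58417, 0.365, -0.104896)–(-2.03927, 0.365, -0.56)  len=0.6436
  (v11,v15,v8) [+-+] → (-2.03927, 0.365, -0.56)–(-2.12326, 0.365, -0.476006)  len=0.1188
  (v8,v15,v12) [+--] → (-2.12326, 0.365, -0.476006)–(-2.59926, 0.365, 0)  len=0.6732

Chained into 2 loop(s):
  loop 1: 8 segments, perimeter = 3.1678
  loop 2: 8 segments, perimeter = 3.1678
Total perimeter = 6.336

loops=2 perimeter=6.336


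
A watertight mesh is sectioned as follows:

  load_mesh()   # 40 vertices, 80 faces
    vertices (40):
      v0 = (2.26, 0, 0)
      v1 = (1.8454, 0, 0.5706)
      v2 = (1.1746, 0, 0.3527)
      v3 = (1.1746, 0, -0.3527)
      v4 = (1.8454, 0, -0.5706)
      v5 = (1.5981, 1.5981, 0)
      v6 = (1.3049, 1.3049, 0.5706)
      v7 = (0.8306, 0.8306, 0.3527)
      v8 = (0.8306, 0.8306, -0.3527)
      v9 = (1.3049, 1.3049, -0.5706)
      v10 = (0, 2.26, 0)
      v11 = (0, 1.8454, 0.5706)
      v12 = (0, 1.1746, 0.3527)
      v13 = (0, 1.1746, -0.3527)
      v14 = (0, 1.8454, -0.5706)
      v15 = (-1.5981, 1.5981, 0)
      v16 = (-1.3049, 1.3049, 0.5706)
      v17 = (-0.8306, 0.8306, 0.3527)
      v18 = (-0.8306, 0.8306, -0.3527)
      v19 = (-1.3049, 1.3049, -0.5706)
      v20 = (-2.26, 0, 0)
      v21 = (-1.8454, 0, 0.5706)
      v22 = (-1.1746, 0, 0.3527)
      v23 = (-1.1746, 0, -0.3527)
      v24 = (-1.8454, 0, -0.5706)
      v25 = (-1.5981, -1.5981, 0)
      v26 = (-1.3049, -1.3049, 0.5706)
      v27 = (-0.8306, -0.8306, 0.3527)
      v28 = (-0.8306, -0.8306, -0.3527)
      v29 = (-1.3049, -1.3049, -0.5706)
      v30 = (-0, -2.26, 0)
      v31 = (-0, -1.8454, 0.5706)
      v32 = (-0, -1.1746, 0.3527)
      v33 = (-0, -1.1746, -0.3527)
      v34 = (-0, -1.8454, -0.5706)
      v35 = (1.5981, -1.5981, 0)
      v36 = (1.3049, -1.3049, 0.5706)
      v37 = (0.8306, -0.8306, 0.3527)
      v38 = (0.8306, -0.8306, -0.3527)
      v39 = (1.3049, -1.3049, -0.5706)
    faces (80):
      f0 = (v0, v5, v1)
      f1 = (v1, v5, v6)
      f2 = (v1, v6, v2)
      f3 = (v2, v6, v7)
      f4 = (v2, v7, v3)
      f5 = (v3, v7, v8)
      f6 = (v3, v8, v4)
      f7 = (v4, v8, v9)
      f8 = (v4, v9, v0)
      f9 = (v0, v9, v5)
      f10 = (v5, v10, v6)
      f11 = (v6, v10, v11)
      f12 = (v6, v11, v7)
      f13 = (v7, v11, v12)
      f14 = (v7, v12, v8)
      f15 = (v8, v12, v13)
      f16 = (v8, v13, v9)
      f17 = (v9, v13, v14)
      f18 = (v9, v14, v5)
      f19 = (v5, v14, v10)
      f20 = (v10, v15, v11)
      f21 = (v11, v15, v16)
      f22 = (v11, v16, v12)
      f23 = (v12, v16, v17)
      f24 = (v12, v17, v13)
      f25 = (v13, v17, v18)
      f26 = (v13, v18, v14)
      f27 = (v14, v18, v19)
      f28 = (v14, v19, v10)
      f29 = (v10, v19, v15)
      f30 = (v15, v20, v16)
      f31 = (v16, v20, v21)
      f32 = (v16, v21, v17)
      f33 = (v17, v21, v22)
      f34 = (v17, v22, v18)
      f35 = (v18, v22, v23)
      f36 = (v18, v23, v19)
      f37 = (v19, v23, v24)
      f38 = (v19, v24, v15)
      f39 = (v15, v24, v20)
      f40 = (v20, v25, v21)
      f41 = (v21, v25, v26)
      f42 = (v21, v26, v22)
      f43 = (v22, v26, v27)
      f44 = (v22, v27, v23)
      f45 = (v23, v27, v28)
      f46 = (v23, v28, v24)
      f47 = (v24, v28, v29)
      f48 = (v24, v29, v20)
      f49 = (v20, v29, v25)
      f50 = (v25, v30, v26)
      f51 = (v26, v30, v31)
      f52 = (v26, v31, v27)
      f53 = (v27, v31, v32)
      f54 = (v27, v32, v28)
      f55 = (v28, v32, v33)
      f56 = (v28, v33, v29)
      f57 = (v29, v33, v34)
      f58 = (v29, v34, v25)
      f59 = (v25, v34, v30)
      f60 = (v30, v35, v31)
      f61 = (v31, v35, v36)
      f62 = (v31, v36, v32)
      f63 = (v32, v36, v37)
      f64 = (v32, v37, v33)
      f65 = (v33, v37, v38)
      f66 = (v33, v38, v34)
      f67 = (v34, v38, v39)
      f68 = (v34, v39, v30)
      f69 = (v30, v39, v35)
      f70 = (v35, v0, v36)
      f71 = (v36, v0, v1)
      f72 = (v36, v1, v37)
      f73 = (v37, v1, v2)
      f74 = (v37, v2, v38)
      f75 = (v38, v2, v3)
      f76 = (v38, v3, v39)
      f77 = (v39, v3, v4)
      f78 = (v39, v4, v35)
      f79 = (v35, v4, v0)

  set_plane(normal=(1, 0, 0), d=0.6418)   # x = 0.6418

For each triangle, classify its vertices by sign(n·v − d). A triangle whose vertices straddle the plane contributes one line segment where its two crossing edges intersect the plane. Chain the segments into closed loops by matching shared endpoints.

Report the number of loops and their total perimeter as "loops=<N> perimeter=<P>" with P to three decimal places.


loops=2 perimeter=7.053

Straddling triangles (20 of 80):
  (v5,v10,v6) [+-+] → (0.6418, 1.99418, 0)–(0.6418, 1.79025, 0.280643)  len=0.3469
  (v6,v10,v11) [+--] → (0.6418, 1.79025, 0.280643)–(0.6418, 1.57956, 0.5706)  len=0.3584
  (v6,v11,v7) [+-+] → (0.6418, 1.57956, 0.5706)–(0.6418, 1.06127, 0.40223)  len=0.5450
  (v7,v11,v12) [+--] → (0.6418, 1.06127, 0.40223)–(0.6418, 0.908793, 0.3527)  len=0.1603
  (v7,v12,v8) [+-+] → (0.6418, 0.908793, 0.3527)–(0.6418, 0.908793, -0.192359)  len=0.5451
  (v8,v12,v13) [+--] → (0.6418, 0.908793, -0.192359)–(0.6418, 0.908793, -0.3527)  len=0.1603
  (v8,v13,v9) [+-+] → (0.6418, 0.908793, -0.3527)–(0.6418, 1.23869, -0.459872)  len=0.3469
  (v9,v13,v14) [+--] → (0.6418, 1.23869, -0.459872)–(0.6418, 1.57956, -0.5706)  len=0.3584
  (v9,v14,v5) [+-+] → (0.6418, 1.57956, -0.5706)–(0.6418, 1.74608, -0.341446)  len=0.2833
  (v5,v14,v10) [+--] → (0.6418, 1.74608, -0.341446)–(0.6418, 1.99418, 0)  len=0.4221
  (v30,v35,v31) [-+-] → (0.6418, -1.99418, 0)–(0.6418, -1.74608, 0.341446)  len=0.4221
  (v31,v35,v36) [-++] → (0.6418, -1.74608, 0.341446)–(0.6418, -1.57956, 0.5706)  len=0.2833
  (v31,v36,v32) [-+-] → (0.6418, -1.57956, 0.5706)–(0.6418, -1.23869, 0.459872)  len=0.3584
  (v32,v36,v37) [-++] → (0.6418, -1.23869, 0.459872)–(0.6418, -0.908793, 0.3527)  len=0.3469
  (v32,v37,v33) [-+-] → (0.6418, -0.908793, 0.3527)–(0.6418, -0.908793, 0.192359)  len=0.1603
  (v33,v37,v38) [-++] → (0.6418, -0.908793, 0.192359)–(0.6418, -0.908793, -0.3527)  len=0.5451
  (v33,v38,v34) [-+-] → (0.6418, -0.908793, -0.3527)–(0.6418, -1.06127, -0.40223)  len=0.1603
  (v34,v38,v39) [-++] → (0.6418, -1.06127, -0.40223)–(0.6418, -1.57956, -0.5706)  len=0.5450
  (v34,v39,v30) [-+-] → (0.6418, -1.57956, -0.5706)–(0.6418, -1.79025, -0.280643)  len=0.3584
  (v30,v39,v35) [-++] → (0.6418, -1.79025, -0.280643)–(0.6418, -1.99418, 0)  len=0.3469

Chained into 2 loop(s):
  loop 1: 10 segments, perimeter = 3.5266
  loop 2: 10 segments, perimeter = 3.5266
Total perimeter = 7.053
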